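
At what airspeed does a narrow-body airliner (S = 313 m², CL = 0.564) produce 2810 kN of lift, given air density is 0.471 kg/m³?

L = ½ρv²S·CL ⇒ v = √(2L/(ρ·S·CL))
v = √(2 × 2.81×10^6 / (0.471 × 313 × 0.564)) = √67590 = 260 m/s

v = 260 m/s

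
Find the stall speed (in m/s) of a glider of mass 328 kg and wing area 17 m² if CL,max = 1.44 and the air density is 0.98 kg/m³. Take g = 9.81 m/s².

Weight W = mg = 328 × 9.81 = 3218 N.
From L = ½ρV²S·CL,max = W: V_stall = √(2W/(ρSCL,max)) = √(2·3218/(0.98·17·1.44))
V_stall = √268.2 = 16.4 m/s

V_stall = 16.4 m/s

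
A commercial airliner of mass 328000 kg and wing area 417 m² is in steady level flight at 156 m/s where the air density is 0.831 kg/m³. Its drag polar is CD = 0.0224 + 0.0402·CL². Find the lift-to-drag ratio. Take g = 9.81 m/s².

L/D = 16.7

Weight W = mg = 328000 × 9.81 = 3.2177×10^6 N; in level flight L = W.
q = ½ρv² = ½ × 0.831 × 156² = 10110 Pa.
CL = W/(q·S) = 3.2177×10^6 / (10110 × 417) = 0.7631.
CD = 0.0224 + 0.0402 × 0.7631² = 0.04581.
L/D = CL/CD = 0.7631 / 0.04581 = 16.7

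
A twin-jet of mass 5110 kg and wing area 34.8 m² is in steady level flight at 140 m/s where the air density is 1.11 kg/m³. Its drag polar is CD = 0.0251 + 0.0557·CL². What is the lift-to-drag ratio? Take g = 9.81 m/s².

L/D = 5.08

In steady level flight, lift balances weight: W = mg = 5110 × 9.81 = 50129 N.
Dynamic pressure q = 0.5 × 1.11 × 140² = 10880 Pa.
CL = W/(q·S) = 50129 / (10880 × 34.8) = 0.1324.
CD = 0.0251 + 0.0557 × 0.1324² = 0.02608.
L/D = CL/CD = 0.1324 / 0.02608 = 5.08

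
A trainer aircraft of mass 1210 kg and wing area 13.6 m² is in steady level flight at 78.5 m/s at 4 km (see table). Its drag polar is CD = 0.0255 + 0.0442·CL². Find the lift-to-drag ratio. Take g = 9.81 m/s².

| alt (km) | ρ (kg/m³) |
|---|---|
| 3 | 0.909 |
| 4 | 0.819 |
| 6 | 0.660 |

At 4 km, from the table: ρ = 0.819 kg/m³.
In steady level flight, lift balances weight: W = mg = 1210 × 9.81 = 11870 N.
Dynamic pressure q = 0.5 × 0.819 × 78.5² = 2523 Pa.
Required CL = L/(qS) = 11870/(2523·13.6) = 0.3459.
CD = 0.0255 + 0.0442 × 0.3459² = 0.03079.
L/D = CL/CD = 0.3459 / 0.03079 = 11.2

L/D = 11.2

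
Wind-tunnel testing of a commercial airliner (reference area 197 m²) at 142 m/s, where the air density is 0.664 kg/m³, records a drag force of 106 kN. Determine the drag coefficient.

From D = ½ρv²S·CD, rearranging gives CD = 2D/(ρv²S).
CD = 2 × 1.06×10^5 / (0.664 × 142² × 197) = 0.0804

CD = 0.0804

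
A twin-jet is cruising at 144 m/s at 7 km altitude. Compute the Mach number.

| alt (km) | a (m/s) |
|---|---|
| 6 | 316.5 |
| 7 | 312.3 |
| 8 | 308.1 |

At 7 km, from the table: a = 312.3 m/s.
M = v/a = 144 / 312.3 = 0.461

M = 0.461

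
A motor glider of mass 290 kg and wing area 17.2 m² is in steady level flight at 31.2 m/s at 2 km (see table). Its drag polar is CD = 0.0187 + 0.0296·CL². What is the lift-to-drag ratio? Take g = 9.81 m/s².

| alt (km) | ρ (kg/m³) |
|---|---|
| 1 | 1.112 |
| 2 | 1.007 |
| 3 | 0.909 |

L/D = 15.3

At 2 km, from the table: ρ = 1.007 kg/m³.
In steady level flight, lift balances weight: W = mg = 290 × 9.81 = 2844.9 N.
Dynamic pressure q = 0.5 × 1.007 × 31.2² = 490.1 Pa.
Required CL = L/(qS) = 2844.9/(490.1·17.2) = 0.3375.
CD = 0.0187 + 0.0296 × 0.3375² = 0.02207.
L/D = CL/CD = 0.3375 / 0.02207 = 15.3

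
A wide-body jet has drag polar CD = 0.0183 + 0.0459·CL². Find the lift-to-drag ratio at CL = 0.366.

L/D = 15

CD = 0.0183 + 0.0459 × 0.366² = 0.02445
L/D = CL/CD = 0.366 / 0.02445 = 15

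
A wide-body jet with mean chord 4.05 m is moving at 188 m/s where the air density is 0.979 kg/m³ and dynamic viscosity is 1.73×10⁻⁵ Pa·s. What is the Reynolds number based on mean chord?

Re = 4.31×10^7

Re = ρ·v·c/μ = 0.979 × 188 × 4.05 / (1.73×10⁻⁵) = 4.31×10^7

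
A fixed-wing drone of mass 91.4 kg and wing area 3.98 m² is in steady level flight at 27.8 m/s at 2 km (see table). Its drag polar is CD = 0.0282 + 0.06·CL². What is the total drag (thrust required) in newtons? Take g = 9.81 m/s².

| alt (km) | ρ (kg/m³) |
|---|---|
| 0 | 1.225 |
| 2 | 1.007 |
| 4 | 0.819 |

D = 74.8 N

At 2 km, from the table: ρ = 1.007 kg/m³.
Level flight ⇒ L = W = m·g = 91.4 × 9.81 = 896.63 N.
Dynamic pressure q = 0.5 × 1.007 × 27.8² = 389.1 Pa.
CL = W/(q·S) = 896.63 / (389.1 × 3.98) = 0.579.
CD = 0.0282 + 0.06 × 0.579² = 0.04831.
D = q·S·CD = 389.1 × 3.98 × 0.04831 = 74.82 N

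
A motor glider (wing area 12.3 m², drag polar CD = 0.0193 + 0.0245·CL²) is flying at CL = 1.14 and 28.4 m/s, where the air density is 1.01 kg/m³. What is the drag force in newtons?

CD = 0.0193 + 0.0245 × 1.14² = 0.05114
D = ½ρv²S·CD = ½ × 1.01 × 28.4² × 12.3 × 0.05114 = 256 N

D = 256 N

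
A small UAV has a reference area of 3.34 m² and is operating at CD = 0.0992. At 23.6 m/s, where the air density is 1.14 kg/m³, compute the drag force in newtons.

D = 105 N

D = ½ρv²S·CD = ½ × 1.14 × 23.6² × 3.34 × 0.0992 = 105 N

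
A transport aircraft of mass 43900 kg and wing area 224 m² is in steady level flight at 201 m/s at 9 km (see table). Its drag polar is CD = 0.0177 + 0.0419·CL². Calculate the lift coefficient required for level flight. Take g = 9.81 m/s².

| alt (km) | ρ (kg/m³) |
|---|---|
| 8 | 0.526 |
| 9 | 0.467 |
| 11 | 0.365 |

CL = 0.204

At 9 km, from the table: ρ = 0.467 kg/m³.
Level flight ⇒ L = W = m·g = 43900 × 9.81 = 4.3066×10^5 N.
Dynamic pressure q = 0.5 × 0.467 × 201² = 9434 Pa.
CL = W/(q·S) = 4.3066×10^5 / (9434 × 224) = 0.2038.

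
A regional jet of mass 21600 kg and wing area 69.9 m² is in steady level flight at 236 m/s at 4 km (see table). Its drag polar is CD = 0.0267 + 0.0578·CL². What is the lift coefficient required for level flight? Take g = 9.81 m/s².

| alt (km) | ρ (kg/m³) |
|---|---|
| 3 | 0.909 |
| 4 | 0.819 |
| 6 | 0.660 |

CL = 0.133

At 4 km, from the table: ρ = 0.819 kg/m³.
In steady level flight, lift balances weight: W = mg = 21600 × 9.81 = 2.119×10^5 N.
Dynamic pressure q = 0.5 × 0.819 × 236² = 22810 Pa.
CL = 2W/(ρv²S) = 2×2.119×10^5/(0.819×236²×69.9) = 0.1329.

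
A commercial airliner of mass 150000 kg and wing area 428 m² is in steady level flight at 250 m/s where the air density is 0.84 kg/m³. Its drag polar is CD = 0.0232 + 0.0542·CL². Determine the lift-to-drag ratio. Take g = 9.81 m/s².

Weight W = mg = 150000 × 9.81 = 1.4715×10^6 N; in level flight L = W.
q = ½ρv² = ½ × 0.84 × 250² = 26250 Pa.
CL = W/(q·S) = 1.4715×10^6 / (26250 × 428) = 0.131.
CD = 0.0232 + 0.0542 × 0.131² = 0.02413.
L/D = CL/CD = 0.131 / 0.02413 = 5.43

L/D = 5.43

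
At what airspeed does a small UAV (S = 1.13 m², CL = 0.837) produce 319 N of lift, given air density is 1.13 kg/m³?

v = 24.4 m/s

L = ½ρv²S·CL ⇒ v = √(2L/(ρ·S·CL))
v = √(2 × 319 / (1.13 × 1.13 × 0.837)) = √597 = 24.4 m/s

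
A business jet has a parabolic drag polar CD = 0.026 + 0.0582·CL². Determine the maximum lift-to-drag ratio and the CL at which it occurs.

(L/D)max = 12.9, at CL = 0.668

For CD = CD0 + K·CL², (L/D)max occurs at CL* = √(CD0/K) and equals 1/(2√(K·CD0)).
(L/D)max = 1/(2√(0.0582 × 0.026)) = 1/(2 × 0.0389) = 12.9
CL* = √(0.026/0.0582) = 0.668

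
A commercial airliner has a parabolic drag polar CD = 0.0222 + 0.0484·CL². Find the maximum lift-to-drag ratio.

For CD = CD0 + K·CL², (L/D)max occurs at CL* = √(CD0/K) and equals 1/(2√(K·CD0)).
(L/D)max = 1/(2√(0.0484 × 0.0222)) = 1/(2 × 0.03278) = 15.3

(L/D)max = 15.3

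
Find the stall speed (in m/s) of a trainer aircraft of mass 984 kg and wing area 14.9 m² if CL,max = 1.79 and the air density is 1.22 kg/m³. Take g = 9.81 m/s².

V_stall = 24.4 m/s

At stall, lift equals weight: L = W = m·g = 984 × 9.81 = 9653 N.
From L = ½ρV²S·CL,max = W: V_stall = √(2W/(ρSCL,max)) = √(2·9653/(1.22·14.9·1.79))
V_stall = √593.3 = 24.4 m/s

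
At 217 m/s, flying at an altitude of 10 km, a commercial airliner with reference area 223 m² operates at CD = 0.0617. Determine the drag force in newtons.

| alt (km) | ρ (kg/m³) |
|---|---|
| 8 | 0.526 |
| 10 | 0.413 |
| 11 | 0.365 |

D = 1.34×10^5 N

At 10 km, from the table: ρ = 0.413 kg/m³.
D = ½ρv²S·CD = ½ × 0.413 × 217² × 223 × 0.0617 = 1.34×10^5 N ≈ 134 kN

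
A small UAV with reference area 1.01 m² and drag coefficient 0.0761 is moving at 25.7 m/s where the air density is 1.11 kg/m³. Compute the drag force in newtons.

D = 28.2 N

D = ½ρv²S·CD = ½ × 1.11 × 25.7² × 1.01 × 0.0761 = 28.2 N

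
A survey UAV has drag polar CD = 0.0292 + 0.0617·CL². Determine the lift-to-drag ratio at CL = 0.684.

CD = 0.0292 + 0.0617 × 0.684² = 0.05807
L/D = CL/CD = 0.684 / 0.05807 = 11.8

L/D = 11.8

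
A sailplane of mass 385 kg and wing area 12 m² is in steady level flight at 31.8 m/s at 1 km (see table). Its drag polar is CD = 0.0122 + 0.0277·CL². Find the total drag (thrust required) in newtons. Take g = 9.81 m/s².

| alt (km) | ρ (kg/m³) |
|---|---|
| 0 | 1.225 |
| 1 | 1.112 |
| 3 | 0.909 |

At 1 km, from the table: ρ = 1.112 kg/m³.
Weight W = mg = 385 × 9.81 = 3776.9 N; in level flight L = W.
Dynamic pressure q = 0.5 × 1.112 × 31.8² = 562.2 Pa.
CL = W/(q·S) = 3776.9 / (562.2 × 12) = 0.5598.
CD = 0.0122 + 0.0277 × 0.5598² = 0.02088.
D = q·S·CD = 562.2 × 12 × 0.02088 = 140.9 N

D = 141 N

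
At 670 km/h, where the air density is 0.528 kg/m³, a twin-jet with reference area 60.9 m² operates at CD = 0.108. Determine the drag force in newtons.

D = 60100 N

Convert speed: v = 670 km/h ÷ 3.6 = 186.1 m/s.
Dynamic pressure q = ½ρv² = ½ × 0.528 × 186.1² = 9144 Pa.
D = q·S·CD = 9144 × 60.9 × 0.108 = 60100 N ≈ 60.1 kN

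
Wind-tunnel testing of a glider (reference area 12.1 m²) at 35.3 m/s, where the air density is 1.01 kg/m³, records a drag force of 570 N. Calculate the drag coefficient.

From D = ½ρv²S·CD, rearranging gives CD = 2D/(ρv²S).
CD = 2 × 570 / (1.01 × 35.3² × 12.1) = 0.0749

CD = 0.0749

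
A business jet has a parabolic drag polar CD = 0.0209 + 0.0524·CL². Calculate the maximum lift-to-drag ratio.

For CD = CD0 + K·CL², (L/D)max occurs at CL* = √(CD0/K) and equals 1/(2√(K·CD0)).
(L/D)max = 1/(2√(0.0524 × 0.0209)) = 1/(2 × 0.03309) = 15.1

(L/D)max = 15.1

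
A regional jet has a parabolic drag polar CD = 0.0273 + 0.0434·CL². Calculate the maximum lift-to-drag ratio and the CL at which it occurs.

(L/D)max = 14.5, at CL = 0.793

For CD = CD0 + K·CL², (L/D)max occurs at CL* = √(CD0/K) and equals 1/(2√(K·CD0)).
(L/D)max = 1/(2√(0.0434 × 0.0273)) = 1/(2 × 0.03442) = 14.5
CL* = √(0.0273/0.0434) = 0.793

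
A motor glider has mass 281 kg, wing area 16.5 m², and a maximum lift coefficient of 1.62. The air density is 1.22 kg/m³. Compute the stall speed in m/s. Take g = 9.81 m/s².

Weight W = mg = 281 × 9.81 = 2757 N.
From L = ½ρV²S·CL,max = W: V_stall = √(2W/(ρSCL,max)) = √(2·2757/(1.22·16.5·1.62))
V_stall = √169.1 = 13 m/s

V_stall = 13 m/s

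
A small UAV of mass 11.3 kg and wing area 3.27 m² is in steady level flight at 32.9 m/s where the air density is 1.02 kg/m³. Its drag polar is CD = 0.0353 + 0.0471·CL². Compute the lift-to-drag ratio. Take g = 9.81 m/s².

In steady level flight, lift balances weight: W = mg = 11.3 × 9.81 = 110.85 N.
Dynamic pressure q = 0.5 × 1.02 × 32.9² = 552 Pa.
Required CL = L/(qS) = 110.85/(552·3.27) = 0.06141.
CD = 0.0353 + 0.0471 × 0.06141² = 0.03548.
L/D = CL/CD = 0.06141 / 0.03548 = 1.73

L/D = 1.73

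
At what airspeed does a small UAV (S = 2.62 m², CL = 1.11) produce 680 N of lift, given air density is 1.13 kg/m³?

L = ½ρv²S·CL ⇒ v = √(2L/(ρ·S·CL))
v = √(2 × 680 / (1.13 × 2.62 × 1.11)) = √413.8 = 20.3 m/s

v = 20.3 m/s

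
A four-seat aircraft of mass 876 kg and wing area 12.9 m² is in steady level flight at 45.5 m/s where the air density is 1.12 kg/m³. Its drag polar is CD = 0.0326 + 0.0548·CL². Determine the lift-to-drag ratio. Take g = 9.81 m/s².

L/D = 11.3

Weight W = mg = 876 × 9.81 = 8593.6 N; in level flight L = W.
Dynamic pressure q = 0.5 × 1.12 × 45.5² = 1159 Pa.
CL = W/(q·S) = 8593.6 / (1159 × 12.9) = 0.5746.
CD = 0.0326 + 0.0548 × 0.5746² = 0.05069.
L/D = CL/CD = 0.5746 / 0.05069 = 11.3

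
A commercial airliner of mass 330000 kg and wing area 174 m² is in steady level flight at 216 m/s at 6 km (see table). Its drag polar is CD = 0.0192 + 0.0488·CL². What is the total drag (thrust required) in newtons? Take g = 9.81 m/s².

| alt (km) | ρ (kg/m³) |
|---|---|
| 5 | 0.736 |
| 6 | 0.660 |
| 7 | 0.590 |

At 6 km, from the table: ρ = 0.660 kg/m³.
Weight W = mg = 330000 × 9.81 = 3.2373×10^6 N; in level flight L = W.
q = ½ρv² = ½ × 0.66 × 216² = 15400 Pa.
Required CL = L/(qS) = 3.2373×10^6/(15400·174) = 1.208.
CD = 0.0192 + 0.0488 × 1.208² = 0.09046.
D = q·S·CD = 15400 × 174 × 0.09046 = 2.423×10^5 N

D = 2.42×10^5 N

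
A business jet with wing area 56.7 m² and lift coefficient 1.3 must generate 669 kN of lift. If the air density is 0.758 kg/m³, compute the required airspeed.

v = 155 m/s

L = ½ρv²S·CL ⇒ v = √(2L/(ρ·S·CL))
v = √(2 × 6.69×10^5 / (0.758 × 56.7 × 1.3)) = √23950 = 155 m/s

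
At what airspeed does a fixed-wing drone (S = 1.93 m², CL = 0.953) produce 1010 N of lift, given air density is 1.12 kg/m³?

L = ½ρv²S·CL ⇒ v = √(2L/(ρ·S·CL))
v = √(2 × 1010 / (1.12 × 1.93 × 0.953)) = √980.6 = 31.3 m/s

v = 31.3 m/s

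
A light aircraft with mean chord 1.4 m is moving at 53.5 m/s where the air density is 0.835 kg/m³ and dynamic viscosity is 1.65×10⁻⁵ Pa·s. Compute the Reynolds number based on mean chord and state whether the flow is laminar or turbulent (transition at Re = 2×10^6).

Re = 3.79×10^6 (turbulent)

Re = ρ·v·c/μ = 0.835 × 53.5 × 1.4 / (1.65×10⁻⁵) = 3.79×10^6
Since 3.79×10^6 > 2×10^6, the flow is turbulent.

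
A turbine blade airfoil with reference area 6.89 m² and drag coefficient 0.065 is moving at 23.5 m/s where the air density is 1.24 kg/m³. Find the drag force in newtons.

Dynamic pressure q = ½ρv² = ½ × 1.24 × 23.5² = 342.4 Pa.
D = q·S·CD = 342.4 × 6.89 × 0.065 = 153 N

D = 153 N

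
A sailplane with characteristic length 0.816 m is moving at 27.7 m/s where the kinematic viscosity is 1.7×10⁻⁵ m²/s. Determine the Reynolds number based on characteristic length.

Re = v·c/ν = 27.7 × 0.816 / (1.7×10⁻⁵) = 1.33×10^6

Re = 1.33×10^6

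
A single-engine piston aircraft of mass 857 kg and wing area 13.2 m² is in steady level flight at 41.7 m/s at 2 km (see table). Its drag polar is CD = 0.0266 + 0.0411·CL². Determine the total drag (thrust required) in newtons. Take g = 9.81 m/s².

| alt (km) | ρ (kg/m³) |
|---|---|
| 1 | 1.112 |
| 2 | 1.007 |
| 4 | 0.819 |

At 2 km, from the table: ρ = 1.007 kg/m³.
Level flight ⇒ L = W = m·g = 857 × 9.81 = 8407.2 N.
q = ½ρv² = ½ × 1.007 × 41.7² = 875.5 Pa.
CL = W/(q·S) = 8407.2 / (875.5 × 13.2) = 0.7275.
CD = 0.0266 + 0.0411 × 0.7275² = 0.04835.
D = q·S·CD = 875.5 × 13.2 × 0.04835 = 558.8 N

D = 559 N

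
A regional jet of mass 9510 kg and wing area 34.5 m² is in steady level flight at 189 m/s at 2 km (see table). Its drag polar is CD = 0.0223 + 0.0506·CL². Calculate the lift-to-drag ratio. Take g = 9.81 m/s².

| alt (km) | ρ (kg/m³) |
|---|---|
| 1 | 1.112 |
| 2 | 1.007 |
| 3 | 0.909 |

At 2 km, from the table: ρ = 1.007 kg/m³.
Level flight ⇒ L = W = m·g = 9510 × 9.81 = 93293 N.
Dynamic pressure q = 0.5 × 1.007 × 189² = 17990 Pa.
Required CL = L/(qS) = 93293/(17990·34.5) = 0.1504.
CD = 0.0223 + 0.0506 × 0.1504² = 0.02344.
L/D = CL/CD = 0.1504 / 0.02344 = 6.41

L/D = 6.41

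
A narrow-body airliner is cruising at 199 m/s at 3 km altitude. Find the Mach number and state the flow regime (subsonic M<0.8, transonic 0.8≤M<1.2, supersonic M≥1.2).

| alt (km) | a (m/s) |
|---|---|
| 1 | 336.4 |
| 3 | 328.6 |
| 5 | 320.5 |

M = 0.606 (subsonic)

At 3 km, from the table: a = 328.6 m/s.
M = v/a = 199 / 328.6 = 0.606
M = 0.606 → subsonic.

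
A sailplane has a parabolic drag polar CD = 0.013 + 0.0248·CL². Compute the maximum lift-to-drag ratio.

(L/D)max = 27.8

For CD = CD0 + K·CL², (L/D)max occurs at CL* = √(CD0/K) and equals 1/(2√(K·CD0)).
(L/D)max = 1/(2√(0.0248 × 0.013)) = 1/(2 × 0.01796) = 27.8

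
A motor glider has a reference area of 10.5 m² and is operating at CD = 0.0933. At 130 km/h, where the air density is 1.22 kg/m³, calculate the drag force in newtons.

Convert speed: v = 130 km/h ÷ 3.6 = 36.11 m/s.
D = ½ρv²S·CD = ½ × 1.22 × 36.11² × 10.5 × 0.0933 = 779 N

D = 779 N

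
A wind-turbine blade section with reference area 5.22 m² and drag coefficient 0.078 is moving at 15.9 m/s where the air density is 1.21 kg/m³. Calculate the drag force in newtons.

D = 62.3 N

D = ½ρv²S·CD = ½ × 1.21 × 15.9² × 5.22 × 0.078 = 62.3 N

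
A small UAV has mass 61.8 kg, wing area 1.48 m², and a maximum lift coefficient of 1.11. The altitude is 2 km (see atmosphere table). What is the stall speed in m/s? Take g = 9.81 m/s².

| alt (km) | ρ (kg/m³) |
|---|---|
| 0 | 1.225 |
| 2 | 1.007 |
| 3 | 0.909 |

V_stall = 27.1 m/s

At 2 km, from the table: ρ = 1.007 kg/m³.
At stall, lift equals weight: L = W = m·g = 61.8 × 9.81 = 606.3 N.
From L = ½ρV²S·CL,max = W: V_stall = √(2W/(ρSCL,max)) = √(2·606.3/(1.007·1.48·1.11))
V_stall = √732.9 = 27.1 m/s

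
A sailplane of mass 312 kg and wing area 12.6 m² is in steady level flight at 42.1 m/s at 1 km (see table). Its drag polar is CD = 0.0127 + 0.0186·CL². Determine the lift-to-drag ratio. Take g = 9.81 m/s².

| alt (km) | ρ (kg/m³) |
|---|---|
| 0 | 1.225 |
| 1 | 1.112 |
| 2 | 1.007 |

At 1 km, from the table: ρ = 1.112 kg/m³.
Weight W = mg = 312 × 9.81 = 3060.7 N; in level flight L = W.
q = ½ρv² = ½ × 1.112 × 42.1² = 985.5 Pa.
CL = 2W/(ρv²S) = 2×3060.7/(1.112×42.1²×12.6) = 0.2465.
CD = 0.0127 + 0.0186 × 0.2465² = 0.01383.
L/D = CL/CD = 0.2465 / 0.01383 = 17.8

L/D = 17.8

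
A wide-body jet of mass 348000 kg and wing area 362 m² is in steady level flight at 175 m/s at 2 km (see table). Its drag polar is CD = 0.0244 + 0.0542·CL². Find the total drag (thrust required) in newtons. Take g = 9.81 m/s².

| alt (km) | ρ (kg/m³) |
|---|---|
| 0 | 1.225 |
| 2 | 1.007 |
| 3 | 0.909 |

At 2 km, from the table: ρ = 1.007 kg/m³.
In steady level flight, lift balances weight: W = mg = 348000 × 9.81 = 3.4139×10^6 N.
Dynamic pressure q = 0.5 × 1.007 × 175² = 15420 Pa.
CL = 2W/(ρv²S) = 2×3.4139×10^6/(1.007×175²×362) = 0.6116.
CD = 0.0244 + 0.0542 × 0.6116² = 0.04467.
D = q·S·CD = 15420 × 362 × 0.04467 = 2.494×10^5 N

D = 2.49×10^5 N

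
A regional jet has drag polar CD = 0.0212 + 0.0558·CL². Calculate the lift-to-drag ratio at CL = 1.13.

CD = 0.0212 + 0.0558 × 1.13² = 0.09245
L/D = CL/CD = 1.13 / 0.09245 = 12.2

L/D = 12.2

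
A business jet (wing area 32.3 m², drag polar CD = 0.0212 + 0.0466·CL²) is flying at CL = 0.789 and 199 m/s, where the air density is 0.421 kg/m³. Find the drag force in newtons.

D = 13500 N

CD = 0.0212 + 0.0466 × 0.789² = 0.05021
D = ½ρv²S·CD = ½ × 0.421 × 199² × 32.3 × 0.05021 = 13500 N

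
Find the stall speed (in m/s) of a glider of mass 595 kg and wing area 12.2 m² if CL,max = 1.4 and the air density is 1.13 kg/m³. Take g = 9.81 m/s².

Weight W = mg = 595 × 9.81 = 5837 N.
From L = ½ρV²S·CL,max = W: V_stall = √(2W/(ρSCL,max)) = √(2·5837/(1.13·12.2·1.4))
V_stall = √604.9 = 24.6 m/s

V_stall = 24.6 m/s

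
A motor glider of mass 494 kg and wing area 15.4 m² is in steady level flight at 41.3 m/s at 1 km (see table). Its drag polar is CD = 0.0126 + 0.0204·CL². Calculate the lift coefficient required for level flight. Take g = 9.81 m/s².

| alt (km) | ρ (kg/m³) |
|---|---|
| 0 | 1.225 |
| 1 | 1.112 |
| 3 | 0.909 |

At 1 km, from the table: ρ = 1.112 kg/m³.
In steady level flight, lift balances weight: W = mg = 494 × 9.81 = 4846.1 N.
Dynamic pressure q = 0.5 × 1.112 × 41.3² = 948.4 Pa.
CL = W/(q·S) = 4846.1 / (948.4 × 15.4) = 0.3318.

CL = 0.332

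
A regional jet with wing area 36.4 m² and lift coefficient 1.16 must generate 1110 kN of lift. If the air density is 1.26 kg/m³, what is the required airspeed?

L = ½ρv²S·CL ⇒ v = √(2L/(ρ·S·CL))
v = √(2 × 1.11×10^6 / (1.26 × 36.4 × 1.16)) = √41730 = 204 m/s

v = 204 m/s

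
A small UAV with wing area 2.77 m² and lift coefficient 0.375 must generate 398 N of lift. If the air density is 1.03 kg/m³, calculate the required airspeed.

L = ½ρv²S·CL ⇒ v = √(2L/(ρ·S·CL))
v = √(2 × 398 / (1.03 × 2.77 × 0.375)) = √744 = 27.3 m/s

v = 27.3 m/s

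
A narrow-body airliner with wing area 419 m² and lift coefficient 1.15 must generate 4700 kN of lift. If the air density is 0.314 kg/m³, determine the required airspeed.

v = 249 m/s

L = ½ρv²S·CL ⇒ v = √(2L/(ρ·S·CL))
v = √(2 × 4.7×10^6 / (0.314 × 419 × 1.15)) = √62130 = 249 m/s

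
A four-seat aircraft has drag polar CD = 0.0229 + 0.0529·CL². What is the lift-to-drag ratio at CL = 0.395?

L/D = 12.7

CD = 0.0229 + 0.0529 × 0.395² = 0.03115
L/D = CL/CD = 0.395 / 0.03115 = 12.7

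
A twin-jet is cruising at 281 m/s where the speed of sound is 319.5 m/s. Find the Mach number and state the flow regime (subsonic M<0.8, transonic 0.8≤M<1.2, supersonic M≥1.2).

M = v/a = 281 / 319.5 = 0.879
M = 0.879 → transonic.

M = 0.879 (transonic)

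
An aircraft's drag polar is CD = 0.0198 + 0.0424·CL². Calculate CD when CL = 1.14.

CD = 0.0749

CD = 0.0198 + 0.0424 × 1.14² = 0.0198 + 0.0551 = 0.0749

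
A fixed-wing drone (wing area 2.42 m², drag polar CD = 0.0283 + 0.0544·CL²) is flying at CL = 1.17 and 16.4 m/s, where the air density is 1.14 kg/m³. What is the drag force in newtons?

D = 38.1 N

CD = 0.0283 + 0.0544 × 1.17² = 0.1028
D = ½ρv²S·CD = ½ × 1.14 × 16.4² × 2.42 × 0.1028 = 38.1 N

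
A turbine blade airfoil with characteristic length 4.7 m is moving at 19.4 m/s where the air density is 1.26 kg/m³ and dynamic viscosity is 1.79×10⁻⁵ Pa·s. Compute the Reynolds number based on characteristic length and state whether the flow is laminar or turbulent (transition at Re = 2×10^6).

Re = ρ·v·c/μ = 1.26 × 19.4 × 4.7 / (1.79×10⁻⁵) = 6.42×10^6
Since 6.42×10^6 > 2×10^6, the flow is turbulent.

Re = 6.42×10^6 (turbulent)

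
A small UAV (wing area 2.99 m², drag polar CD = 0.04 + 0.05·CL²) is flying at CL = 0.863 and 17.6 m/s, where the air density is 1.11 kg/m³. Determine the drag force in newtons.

CD = 0.04 + 0.05 × 0.863² = 0.07724
D = ½ρv²S·CD = ½ × 1.11 × 17.6² × 2.99 × 0.07724 = 39.7 N

D = 39.7 N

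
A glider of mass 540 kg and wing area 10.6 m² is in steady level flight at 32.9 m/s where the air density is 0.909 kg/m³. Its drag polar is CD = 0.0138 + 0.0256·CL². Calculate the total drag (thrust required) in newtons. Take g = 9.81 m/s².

D = 210 N

Level flight ⇒ L = W = m·g = 540 × 9.81 = 5297.4 N.
Dynamic pressure q = 0.5 × 0.909 × 32.9² = 492 Pa.
CL = 2W/(ρv²S) = 2×5297.4/(0.909×32.9²×10.6) = 1.016.
CD = 0.0138 + 0.0256 × 1.016² = 0.04022.
D = q·S·CD = 492 × 10.6 × 0.04022 = 209.7 N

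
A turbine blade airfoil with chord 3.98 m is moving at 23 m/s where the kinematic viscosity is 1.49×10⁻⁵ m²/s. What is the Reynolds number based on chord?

Re = v·c/ν = 23 × 3.98 / (1.49×10⁻⁵) = 6.14×10^6

Re = 6.14×10^6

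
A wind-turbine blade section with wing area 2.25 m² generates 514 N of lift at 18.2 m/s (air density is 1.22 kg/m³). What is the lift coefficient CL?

CL = 1.13

From L = ½ρv²S·CL, rearranging gives CL = 2L/(ρv²S).
CL = 2 × 514 / (1.22 × 18.2² × 2.25) = 1.13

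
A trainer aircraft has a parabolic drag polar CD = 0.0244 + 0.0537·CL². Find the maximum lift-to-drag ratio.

(L/D)max = 13.8

For CD = CD0 + K·CL², (L/D)max occurs at CL* = √(CD0/K) and equals 1/(2√(K·CD0)).
(L/D)max = 1/(2√(0.0537 × 0.0244)) = 1/(2 × 0.0362) = 13.8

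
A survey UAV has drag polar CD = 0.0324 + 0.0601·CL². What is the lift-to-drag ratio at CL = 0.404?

L/D = 9.57

CD = 0.0324 + 0.0601 × 0.404² = 0.04221
L/D = CL/CD = 0.404 / 0.04221 = 9.57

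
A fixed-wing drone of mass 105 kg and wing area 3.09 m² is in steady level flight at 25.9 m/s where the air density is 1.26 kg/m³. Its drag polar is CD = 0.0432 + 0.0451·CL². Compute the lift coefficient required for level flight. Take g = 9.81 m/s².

Weight W = mg = 105 × 9.81 = 1030 N; in level flight L = W.
Dynamic pressure q = 0.5 × 1.26 × 25.9² = 422.6 Pa.
CL = W/(q·S) = 1030 / (422.6 × 3.09) = 0.7888.

CL = 0.789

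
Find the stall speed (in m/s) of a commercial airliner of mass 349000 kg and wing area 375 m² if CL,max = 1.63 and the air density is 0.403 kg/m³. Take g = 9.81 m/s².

Stall occurs when L = W at CL,max. W = mg = 349000 × 9.81 = 3.424×10^6 N.
From L = ½ρV²S·CL,max = W: V_stall = √(2W/(ρSCL,max)) = √(2·3.424×10^6/(0.403·375·1.63))
V_stall = √27800 = 167 m/s

V_stall = 167 m/s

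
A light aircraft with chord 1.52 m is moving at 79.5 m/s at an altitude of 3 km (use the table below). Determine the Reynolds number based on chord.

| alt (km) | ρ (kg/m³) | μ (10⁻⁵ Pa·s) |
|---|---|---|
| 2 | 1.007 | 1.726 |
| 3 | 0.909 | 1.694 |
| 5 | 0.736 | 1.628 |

At 3 km, from the table: ρ = 0.909 kg/m³, μ = 1.694×10⁻⁵ Pa·s.
Re = ρ·v·c/μ = 0.909 × 79.5 × 1.52 / (1.694×10⁻⁵) = 6.48×10^6

Re = 6.48×10^6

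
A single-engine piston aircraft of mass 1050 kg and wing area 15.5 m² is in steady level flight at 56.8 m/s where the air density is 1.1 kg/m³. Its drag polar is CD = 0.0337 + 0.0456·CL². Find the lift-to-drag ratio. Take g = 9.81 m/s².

L/D = 9.34

Weight W = mg = 1050 × 9.81 = 10300 N; in level flight L = W.
Dynamic pressure q = 0.5 × 1.1 × 56.8² = 1774 Pa.
Required CL = L/(qS) = 10300/(1774·15.5) = 0.3745.
CD = 0.0337 + 0.0456 × 0.3745² = 0.0401.
L/D = CL/CD = 0.3745 / 0.0401 = 9.34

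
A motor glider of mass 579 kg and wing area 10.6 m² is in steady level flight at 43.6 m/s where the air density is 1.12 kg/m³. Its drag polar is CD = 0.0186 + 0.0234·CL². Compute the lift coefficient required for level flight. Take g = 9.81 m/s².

CL = 0.503

In steady level flight, lift balances weight: W = mg = 579 × 9.81 = 5680 N.
q = ½ρv² = ½ × 1.12 × 43.6² = 1065 Pa.
Required CL = L/(qS) = 5680/(1065·10.6) = 0.5034.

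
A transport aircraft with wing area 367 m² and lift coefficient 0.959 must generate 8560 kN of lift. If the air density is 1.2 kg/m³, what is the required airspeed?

L = ½ρv²S·CL ⇒ v = √(2L/(ρ·S·CL))
v = √(2 × 8.56×10^6 / (1.2 × 367 × 0.959)) = √40540 = 201 m/s

v = 201 m/s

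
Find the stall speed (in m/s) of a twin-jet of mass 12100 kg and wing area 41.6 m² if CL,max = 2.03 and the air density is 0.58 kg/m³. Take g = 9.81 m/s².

V_stall = 69.6 m/s

Weight W = mg = 12100 × 9.81 = 1.187×10^5 N.
From L = ½ρV²S·CL,max = W: V_stall = √(2W/(ρSCL,max)) = √(2·1.187×10^5/(0.58·41.6·2.03))
V_stall = √4847 = 69.6 m/s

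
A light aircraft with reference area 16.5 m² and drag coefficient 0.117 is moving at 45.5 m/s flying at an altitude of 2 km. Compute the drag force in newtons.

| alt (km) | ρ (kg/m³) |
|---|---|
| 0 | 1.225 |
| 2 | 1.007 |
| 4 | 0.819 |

D = 2010 N

At 2 km, from the table: ρ = 1.007 kg/m³.
D = ½ρv²S·CD = ½ × 1.007 × 45.5² × 16.5 × 0.117 = 2010 N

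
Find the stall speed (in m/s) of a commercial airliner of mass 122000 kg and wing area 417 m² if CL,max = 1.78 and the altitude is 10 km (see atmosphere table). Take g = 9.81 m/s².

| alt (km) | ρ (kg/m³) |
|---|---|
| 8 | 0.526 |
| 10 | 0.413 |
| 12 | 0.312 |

V_stall = 88.4 m/s

At 10 km, from the table: ρ = 0.413 kg/m³.
At stall, lift equals weight: L = W = m·g = 122000 × 9.81 = 1.197×10^6 N.
V_stall = √(2W/(ρ·S·CL,max)) = √(2 × 1.197×10^6 / (0.413 × 417 × 1.78))
V_stall = √7808 = 88.4 m/s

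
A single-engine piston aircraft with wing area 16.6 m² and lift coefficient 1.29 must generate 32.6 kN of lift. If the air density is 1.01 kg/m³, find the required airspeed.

v = 54.9 m/s

L = ½ρv²S·CL ⇒ v = √(2L/(ρ·S·CL))
v = √(2 × 32600 / (1.01 × 16.6 × 1.29)) = √3015 = 54.9 m/s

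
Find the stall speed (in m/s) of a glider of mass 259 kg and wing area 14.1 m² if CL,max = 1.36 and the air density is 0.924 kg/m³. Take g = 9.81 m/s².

V_stall = 16.9 m/s

Stall occurs when L = W at CL,max. W = mg = 259 × 9.81 = 2541 N.
V_stall = √(2W/(ρ·S·CL,max)) = √(2 × 2541 / (0.924 × 14.1 × 1.36))
V_stall = √286.8 = 16.9 m/s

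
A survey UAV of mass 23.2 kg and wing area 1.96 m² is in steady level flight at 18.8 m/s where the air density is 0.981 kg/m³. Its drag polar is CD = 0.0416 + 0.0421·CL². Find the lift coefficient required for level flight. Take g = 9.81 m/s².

Level flight ⇒ L = W = m·g = 23.2 × 9.81 = 227.59 N.
Dynamic pressure q = 0.5 × 0.981 × 18.8² = 173.4 Pa.
CL = W/(q·S) = 227.59 / (173.4 × 1.96) = 0.6698.

CL = 0.67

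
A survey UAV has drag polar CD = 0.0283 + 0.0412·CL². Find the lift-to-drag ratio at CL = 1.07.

CD = 0.0283 + 0.0412 × 1.07² = 0.07547
L/D = CL/CD = 1.07 / 0.07547 = 14.2

L/D = 14.2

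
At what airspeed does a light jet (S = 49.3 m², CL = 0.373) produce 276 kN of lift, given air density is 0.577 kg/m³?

L = ½ρv²S·CL ⇒ v = √(2L/(ρ·S·CL))
v = √(2 × 2.76×10^5 / (0.577 × 49.3 × 0.373)) = √52020 = 228 m/s

v = 228 m/s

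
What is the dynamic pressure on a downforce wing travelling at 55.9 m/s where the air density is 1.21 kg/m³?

q = 1890 Pa

q = ½ρv² = ½ × 1.21 × 55.9² = 1890 Pa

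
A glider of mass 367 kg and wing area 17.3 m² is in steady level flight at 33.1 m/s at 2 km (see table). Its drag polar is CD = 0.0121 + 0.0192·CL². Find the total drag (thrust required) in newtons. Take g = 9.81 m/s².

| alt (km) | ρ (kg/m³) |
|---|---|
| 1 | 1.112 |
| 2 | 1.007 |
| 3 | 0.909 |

At 2 km, from the table: ρ = 1.007 kg/m³.
Level flight ⇒ L = W = m·g = 367 × 9.81 = 3600.3 N.
Dynamic pressure q = 0.5 × 1.007 × 33.1² = 551.6 Pa.
CL = W/(q·S) = 3600.3 / (551.6 × 17.3) = 0.3773.
CD = 0.0121 + 0.0192 × 0.3773² = 0.01483.
D = q·S·CD = 551.6 × 17.3 × 0.01483 = 141.6 N

D = 142 N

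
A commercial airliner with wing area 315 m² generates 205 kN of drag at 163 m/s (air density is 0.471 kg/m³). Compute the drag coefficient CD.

CD = 0.104

From D = ½ρv²S·CD, rearranging gives CD = 2D/(ρv²S).
CD = 2 × 2.05×10^5 / (0.471 × 163² × 315) = 0.104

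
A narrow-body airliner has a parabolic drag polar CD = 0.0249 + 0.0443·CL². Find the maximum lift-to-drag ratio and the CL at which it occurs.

For CD = CD0 + K·CL², (L/D)max occurs at CL* = √(CD0/K) and equals 1/(2√(K·CD0)).
(L/D)max = 1/(2√(0.0443 × 0.0249)) = 1/(2 × 0.03321) = 15.1
CL* = √(0.0249/0.0443) = 0.75

(L/D)max = 15.1, at CL = 0.75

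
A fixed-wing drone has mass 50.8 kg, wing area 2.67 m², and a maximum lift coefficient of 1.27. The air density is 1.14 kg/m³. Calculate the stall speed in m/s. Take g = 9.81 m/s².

Stall occurs when L = W at CL,max. W = mg = 50.8 × 9.81 = 498.3 N.
From L = ½ρV²S·CL,max = W: V_stall = √(2W/(ρSCL,max)) = √(2·498.3/(1.14·2.67·1.27))
V_stall = √257.8 = 16.1 m/s

V_stall = 16.1 m/s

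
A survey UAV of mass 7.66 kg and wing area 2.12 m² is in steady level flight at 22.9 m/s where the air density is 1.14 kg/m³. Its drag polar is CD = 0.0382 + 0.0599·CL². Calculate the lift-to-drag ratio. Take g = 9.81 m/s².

Weight W = mg = 7.66 × 9.81 = 75.145 N; in level flight L = W.
Dynamic pressure q = 0.5 × 1.14 × 22.9² = 298.9 Pa.
CL = W/(q·S) = 75.145 / (298.9 × 2.12) = 0.1186.
CD = 0.0382 + 0.0599 × 0.1186² = 0.03904.
L/D = CL/CD = 0.1186 / 0.03904 = 3.04

L/D = 3.04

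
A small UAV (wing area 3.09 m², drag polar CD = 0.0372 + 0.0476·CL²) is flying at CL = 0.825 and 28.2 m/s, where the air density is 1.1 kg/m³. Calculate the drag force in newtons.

CD = 0.0372 + 0.0476 × 0.825² = 0.0696
D = ½ρv²S·CD = ½ × 1.1 × 28.2² × 3.09 × 0.0696 = 94.1 N

D = 94.1 N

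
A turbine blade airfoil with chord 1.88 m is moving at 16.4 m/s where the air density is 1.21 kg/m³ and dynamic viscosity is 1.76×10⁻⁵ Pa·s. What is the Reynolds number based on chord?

Re = ρ·v·c/μ = 1.21 × 16.4 × 1.88 / (1.76×10⁻⁵) = 2.12×10^6

Re = 2.12×10^6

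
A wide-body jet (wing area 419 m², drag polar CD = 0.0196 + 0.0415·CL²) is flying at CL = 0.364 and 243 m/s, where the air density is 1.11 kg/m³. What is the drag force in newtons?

D = 3.45×10^5 N

CD = 0.0196 + 0.0415 × 0.364² = 0.0251
D = ½ρv²S·CD = ½ × 1.11 × 243² × 419 × 0.0251 = 3.45×10^5 N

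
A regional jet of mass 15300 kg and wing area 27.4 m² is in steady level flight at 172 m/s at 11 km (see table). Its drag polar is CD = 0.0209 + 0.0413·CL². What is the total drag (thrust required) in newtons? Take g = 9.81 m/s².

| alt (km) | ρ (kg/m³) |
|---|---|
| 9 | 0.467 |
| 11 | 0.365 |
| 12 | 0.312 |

At 11 km, from the table: ρ = 0.365 kg/m³.
Weight W = mg = 15300 × 9.81 = 1.5009×10^5 N; in level flight L = W.
q = ½ρv² = ½ × 0.365 × 172² = 5399 Pa.
CL = W/(q·S) = 1.5009×10^5 / (5399 × 27.4) = 1.015.
CD = 0.0209 + 0.0413 × 1.015² = 0.06341.
D = q·S·CD = 5399 × 27.4 × 0.06341 = 9381 N

D = 9380 N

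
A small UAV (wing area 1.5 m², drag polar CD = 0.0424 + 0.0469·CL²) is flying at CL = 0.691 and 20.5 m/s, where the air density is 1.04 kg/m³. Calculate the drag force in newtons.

D = 21.2 N

CD = 0.0424 + 0.0469 × 0.691² = 0.06479
D = ½ρv²S·CD = ½ × 1.04 × 20.5² × 1.5 × 0.06479 = 21.2 N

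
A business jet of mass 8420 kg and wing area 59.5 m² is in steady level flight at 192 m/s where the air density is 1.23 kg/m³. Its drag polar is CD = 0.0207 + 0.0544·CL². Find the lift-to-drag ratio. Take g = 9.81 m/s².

In steady level flight, lift balances weight: W = mg = 8420 × 9.81 = 82600 N.
q = ½ρv² = ½ × 1.23 × 192² = 22670 Pa.
Required CL = L/(qS) = 82600/(22670·59.5) = 0.06123.
CD = 0.0207 + 0.0544 × 0.06123² = 0.0209.
L/D = CL/CD = 0.06123 / 0.0209 = 2.93

L/D = 2.93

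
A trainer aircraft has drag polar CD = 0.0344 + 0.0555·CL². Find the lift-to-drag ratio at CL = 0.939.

L/D = 11.3

CD = 0.0344 + 0.0555 × 0.939² = 0.08334
L/D = CL/CD = 0.939 / 0.08334 = 11.3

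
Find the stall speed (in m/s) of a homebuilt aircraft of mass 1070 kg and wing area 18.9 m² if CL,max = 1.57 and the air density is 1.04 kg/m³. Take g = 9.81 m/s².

At stall, lift equals weight: L = W = m·g = 1070 × 9.81 = 10500 N.
V_stall = √(2W/(ρ·S·CL,max)) = √(2 × 10500 / (1.04 × 18.9 × 1.57))
V_stall = √680.3 = 26.1 m/s

V_stall = 26.1 m/s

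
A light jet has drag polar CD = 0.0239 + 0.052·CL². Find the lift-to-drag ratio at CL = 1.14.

CD = 0.0239 + 0.052 × 1.14² = 0.09148
L/D = CL/CD = 1.14 / 0.09148 = 12.5

L/D = 12.5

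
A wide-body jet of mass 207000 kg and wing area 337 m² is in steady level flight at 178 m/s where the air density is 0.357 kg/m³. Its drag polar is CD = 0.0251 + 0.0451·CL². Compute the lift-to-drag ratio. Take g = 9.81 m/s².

In steady level flight, lift balances weight: W = mg = 207000 × 9.81 = 2.0307×10^6 N.
q = ½ρv² = ½ × 0.357 × 178² = 5656 Pa.
Required CL = L/(qS) = 2.0307×10^6/(5656·337) = 1.065.
CD = 0.0251 + 0.0451 × 1.065² = 0.0763.
L/D = CL/CD = 1.065 / 0.0763 = 14

L/D = 14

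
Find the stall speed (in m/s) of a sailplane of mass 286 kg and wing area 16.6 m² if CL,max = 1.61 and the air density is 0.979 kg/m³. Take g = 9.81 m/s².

V_stall = 14.6 m/s

Stall occurs when L = W at CL,max. W = mg = 286 × 9.81 = 2806 N.
V_stall = √(2W/(ρ·S·CL,max)) = √(2 × 2806 / (0.979 × 16.6 × 1.61))
V_stall = √214.5 = 14.6 m/s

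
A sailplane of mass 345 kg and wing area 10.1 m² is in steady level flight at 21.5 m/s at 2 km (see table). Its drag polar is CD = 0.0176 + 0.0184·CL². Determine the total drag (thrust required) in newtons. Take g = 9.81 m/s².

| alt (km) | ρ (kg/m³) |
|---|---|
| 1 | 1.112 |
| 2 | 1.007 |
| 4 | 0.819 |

D = 131 N

At 2 km, from the table: ρ = 1.007 kg/m³.
Level flight ⇒ L = W = m·g = 345 × 9.81 = 3384.5 N.
Dynamic pressure q = 0.5 × 1.007 × 21.5² = 232.7 Pa.
Required CL = L/(qS) = 3384.5/(232.7·10.1) = 1.44.
CD = 0.0176 + 0.0184 × 1.44² = 0.05574.
D = q·S·CD = 232.7 × 10.1 × 0.05574 = 131 N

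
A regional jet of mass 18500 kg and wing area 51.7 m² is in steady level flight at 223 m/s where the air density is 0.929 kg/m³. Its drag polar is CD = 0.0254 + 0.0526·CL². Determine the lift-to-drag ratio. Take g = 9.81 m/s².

Level flight ⇒ L = W = m·g = 18500 × 9.81 = 1.8148×10^5 N.
Dynamic pressure q = 0.5 × 0.929 × 223² = 23100 Pa.
CL = 2W/(ρv²S) = 2×1.8148×10^5/(0.929×223²×51.7) = 0.152.
CD = 0.0254 + 0.0526 × 0.152² = 0.02661.
L/D = CL/CD = 0.152 / 0.02661 = 5.71

L/D = 5.71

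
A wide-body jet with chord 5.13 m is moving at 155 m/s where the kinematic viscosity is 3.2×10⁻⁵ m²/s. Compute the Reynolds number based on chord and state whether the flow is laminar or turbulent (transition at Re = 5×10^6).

Re = 2.48×10^7 (turbulent)

Re = v·c/ν = 155 × 5.13 / (3.2×10⁻⁵) = 2.48×10^7
Since 2.48×10^7 > 5×10^6, the flow is turbulent.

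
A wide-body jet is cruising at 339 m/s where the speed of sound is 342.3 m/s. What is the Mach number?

M = v/a = 339 / 342.3 = 0.99

M = 0.99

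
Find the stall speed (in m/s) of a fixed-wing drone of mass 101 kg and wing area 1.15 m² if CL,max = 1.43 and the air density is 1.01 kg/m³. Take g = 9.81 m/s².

V_stall = 34.5 m/s

Weight W = mg = 101 × 9.81 = 990.8 N.
V_stall = √(2W/(ρ·S·CL,max)) = √(2 × 990.8 / (1.01 × 1.15 × 1.43))
V_stall = √1193 = 34.5 m/s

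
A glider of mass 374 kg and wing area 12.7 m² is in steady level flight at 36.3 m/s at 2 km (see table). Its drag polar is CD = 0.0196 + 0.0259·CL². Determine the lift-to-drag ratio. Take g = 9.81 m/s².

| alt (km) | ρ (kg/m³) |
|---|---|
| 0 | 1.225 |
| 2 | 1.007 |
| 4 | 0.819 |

At 2 km, from the table: ρ = 1.007 kg/m³.
Weight W = mg = 374 × 9.81 = 3668.9 N; in level flight L = W.
Dynamic pressure q = 0.5 × 1.007 × 36.3² = 663.5 Pa.
CL = 2W/(ρv²S) = 2×3668.9/(1.007×36.3²×12.7) = 0.4354.
CD = 0.0196 + 0.0259 × 0.4354² = 0.02451.
L/D = CL/CD = 0.4354 / 0.02451 = 17.8

L/D = 17.8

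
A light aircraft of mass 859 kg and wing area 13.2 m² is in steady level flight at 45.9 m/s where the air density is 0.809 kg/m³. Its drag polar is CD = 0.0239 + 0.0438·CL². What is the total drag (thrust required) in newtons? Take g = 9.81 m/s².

D = 545 N

Level flight ⇒ L = W = m·g = 859 × 9.81 = 8426.8 N.
q = ½ρv² = ½ × 0.809 × 45.9² = 852.2 Pa.
Required CL = L/(qS) = 8426.8/(852.2·13.2) = 0.7491.
CD = 0.0239 + 0.0438 × 0.7491² = 0.04848.
D = q·S·CD = 852.2 × 13.2 × 0.04848 = 545.3 N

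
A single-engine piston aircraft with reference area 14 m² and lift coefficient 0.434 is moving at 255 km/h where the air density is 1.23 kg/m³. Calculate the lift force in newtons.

L = 18700 N

Convert speed: v = 255 km/h ÷ 3.6 = 70.83 m/s.
Dynamic pressure q = ½ρv² = ½ × 1.23 × 70.83² = 3086 Pa.
L = q·S·CL = 3086 × 14 × 0.434 = 18700 N ≈ 18.7 kN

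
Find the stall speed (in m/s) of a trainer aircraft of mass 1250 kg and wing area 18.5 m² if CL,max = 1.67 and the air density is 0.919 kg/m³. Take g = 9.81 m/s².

V_stall = 29.4 m/s

Stall occurs when L = W at CL,max. W = mg = 1250 × 9.81 = 12260 N.
From L = ½ρV²S·CL,max = W: V_stall = √(2W/(ρSCL,max)) = √(2·12260/(0.919·18.5·1.67))
V_stall = √863.8 = 29.4 m/s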